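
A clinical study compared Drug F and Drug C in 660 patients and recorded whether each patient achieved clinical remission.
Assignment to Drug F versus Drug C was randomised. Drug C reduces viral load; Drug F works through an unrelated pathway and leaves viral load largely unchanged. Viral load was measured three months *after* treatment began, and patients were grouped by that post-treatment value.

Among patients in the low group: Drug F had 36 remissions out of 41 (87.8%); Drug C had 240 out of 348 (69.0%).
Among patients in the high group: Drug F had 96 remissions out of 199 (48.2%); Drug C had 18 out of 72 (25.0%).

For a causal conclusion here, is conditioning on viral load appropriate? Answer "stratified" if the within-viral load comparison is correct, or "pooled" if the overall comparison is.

Drug F is higher inside every viral load stratum but Drug C is higher in aggregate. Whether to stratify depends on how viral load relates to the drug.
Because the drug influences viral load, viral load is a post-treatment mediator, not a confounder. Stratifying on it would bias the estimate; the causal effect is the crude pooled difference.
Pooled: Drug F 55.0% vs Drug C 61.4%; Drug C is higher overall.

pooled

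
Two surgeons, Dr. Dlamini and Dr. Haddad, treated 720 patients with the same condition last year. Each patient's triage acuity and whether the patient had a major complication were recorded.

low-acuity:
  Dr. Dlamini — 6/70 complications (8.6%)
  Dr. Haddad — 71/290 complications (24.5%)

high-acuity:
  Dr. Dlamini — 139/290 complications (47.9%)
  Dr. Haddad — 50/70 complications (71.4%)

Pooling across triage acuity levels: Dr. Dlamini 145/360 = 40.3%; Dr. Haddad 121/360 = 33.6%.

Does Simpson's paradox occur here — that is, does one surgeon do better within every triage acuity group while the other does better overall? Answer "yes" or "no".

yes

Within each triage acuity level (low-acuity 8.6% vs 24.5%; high-acuity 47.9% vs 71.4%), Dr. Dlamini has the lower rate every time. Pooled: 40.3% vs 33.6% — Dr. Haddad has the lower rate overall. The two comparisons disagree.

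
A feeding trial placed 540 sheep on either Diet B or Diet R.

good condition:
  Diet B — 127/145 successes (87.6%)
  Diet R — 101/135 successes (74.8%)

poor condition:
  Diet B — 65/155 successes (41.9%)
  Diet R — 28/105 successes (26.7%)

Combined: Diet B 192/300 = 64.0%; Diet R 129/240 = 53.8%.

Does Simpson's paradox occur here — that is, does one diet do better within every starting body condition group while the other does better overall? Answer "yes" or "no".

no

Within each starting body condition level (good condition 87.6% vs 74.8%; poor condition 41.9% vs 26.7%), Diet B has the higher rate every time. Pooled: 64.0% vs 53.8% — Diet B has the higher rate overall. They agree.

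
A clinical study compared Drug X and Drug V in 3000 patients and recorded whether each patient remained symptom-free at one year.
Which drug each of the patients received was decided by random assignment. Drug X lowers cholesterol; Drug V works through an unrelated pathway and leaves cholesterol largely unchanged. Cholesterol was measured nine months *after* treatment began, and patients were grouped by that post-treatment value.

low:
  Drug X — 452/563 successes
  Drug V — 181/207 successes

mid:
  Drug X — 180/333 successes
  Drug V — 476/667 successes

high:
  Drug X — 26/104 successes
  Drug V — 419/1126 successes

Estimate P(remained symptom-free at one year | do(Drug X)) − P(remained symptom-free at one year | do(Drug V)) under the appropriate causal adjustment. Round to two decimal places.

+0.12

The cholesterol-specific comparison favours Drug V throughout, but the pooled figures favour Drug X. The question is whether to condition on cholesterol.
Cholesterol here is a post-treatment variable shaped by the drug; conditioning on it would introduce bias rather than remove it. The overall comparison is the causal one.
The causal difference is the pooled difference: 0.658 − 0.538 = +0.120.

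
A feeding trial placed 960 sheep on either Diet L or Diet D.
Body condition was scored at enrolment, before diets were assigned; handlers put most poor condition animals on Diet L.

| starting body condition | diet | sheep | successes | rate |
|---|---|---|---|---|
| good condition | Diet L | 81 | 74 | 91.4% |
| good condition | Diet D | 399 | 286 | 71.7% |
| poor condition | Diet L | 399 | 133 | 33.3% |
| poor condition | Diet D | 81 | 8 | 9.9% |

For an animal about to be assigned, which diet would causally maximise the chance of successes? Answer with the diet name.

Diet L

The starting body condition-specific comparison favours Diet L throughout, but the pooled figures favour Diet D. The question is whether to condition on starting body condition.
Nothing the diet does changes starting body condition; the imbalance is an allocation artefact. With starting body condition also predicting the outcome, the pooled figure is confounded, and the within-stratum comparison is the causal one.
Within each level — good condition: 91.4% vs 71.7%; poor condition: 33.3% vs 9.9% — Diet L is higher every time.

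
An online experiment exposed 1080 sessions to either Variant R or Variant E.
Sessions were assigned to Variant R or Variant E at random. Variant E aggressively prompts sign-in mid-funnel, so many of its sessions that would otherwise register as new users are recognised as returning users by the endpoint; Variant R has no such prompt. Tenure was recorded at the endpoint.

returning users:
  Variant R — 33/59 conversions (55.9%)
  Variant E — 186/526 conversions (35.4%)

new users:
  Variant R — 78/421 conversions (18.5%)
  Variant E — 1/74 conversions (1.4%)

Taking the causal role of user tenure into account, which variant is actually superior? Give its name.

Variant E

The user tenure-specific comparison favours Variant R throughout, but the pooled figures favour Variant E. The question is whether to condition on user tenure.
User tenure is downstream of the variant. One should not condition on a consequence of treatment, so the overall rates are the right comparison.
Pooled: Variant R 23.1% vs Variant E 31.2%; Variant E is higher overall.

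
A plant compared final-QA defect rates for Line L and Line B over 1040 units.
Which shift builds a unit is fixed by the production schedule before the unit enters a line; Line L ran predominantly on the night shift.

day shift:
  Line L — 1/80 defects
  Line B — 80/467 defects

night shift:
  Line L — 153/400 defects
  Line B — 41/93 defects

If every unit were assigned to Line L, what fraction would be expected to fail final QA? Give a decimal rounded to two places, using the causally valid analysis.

Here shift is a common cause — it drives both which line a case falls under and the outcome. The crude comparison mixes populations; the stratum-specific rates are the causally relevant ones.
Standardising Line L to the population shift mix: 0.526·1/80 + 0.474·153/400 = 0.188.

0.19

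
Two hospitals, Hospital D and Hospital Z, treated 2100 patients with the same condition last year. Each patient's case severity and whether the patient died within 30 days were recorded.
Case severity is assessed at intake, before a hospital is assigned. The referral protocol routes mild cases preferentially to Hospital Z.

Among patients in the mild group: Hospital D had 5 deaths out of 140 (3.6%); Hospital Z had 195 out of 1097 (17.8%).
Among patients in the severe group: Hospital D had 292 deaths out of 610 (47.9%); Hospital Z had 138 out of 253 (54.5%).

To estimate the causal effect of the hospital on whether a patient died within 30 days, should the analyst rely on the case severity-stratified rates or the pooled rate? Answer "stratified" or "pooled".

Nothing the hospital does changes case severity; the imbalance is an allocation artefact. With case severity also predicting the outcome, the pooled figure is confounded, and the within-stratum comparison is the causal one.
Within each level — mild: 3.6% vs 17.8%; severe: 47.9% vs 54.5% — Hospital D is lower every time.

stratified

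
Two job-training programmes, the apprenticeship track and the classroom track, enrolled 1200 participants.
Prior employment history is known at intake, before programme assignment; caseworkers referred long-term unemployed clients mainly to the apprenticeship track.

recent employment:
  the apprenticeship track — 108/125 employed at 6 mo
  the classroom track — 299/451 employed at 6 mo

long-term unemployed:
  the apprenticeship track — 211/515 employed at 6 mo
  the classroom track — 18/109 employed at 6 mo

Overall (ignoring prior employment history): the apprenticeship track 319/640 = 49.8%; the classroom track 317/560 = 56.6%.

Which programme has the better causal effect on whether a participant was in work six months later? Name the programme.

The imbalance in prior employment history arose from how participants were allocated, not from anything the programme did; and prior employment history independently affects the outcome. The pooled gap is confounded — condition on prior employment history.
Within each level — recent employment: 86.4% vs 66.3%; long-term unemployed: 41.0% vs 16.5% — the apprenticeship track is higher every time.

the apprenticeship track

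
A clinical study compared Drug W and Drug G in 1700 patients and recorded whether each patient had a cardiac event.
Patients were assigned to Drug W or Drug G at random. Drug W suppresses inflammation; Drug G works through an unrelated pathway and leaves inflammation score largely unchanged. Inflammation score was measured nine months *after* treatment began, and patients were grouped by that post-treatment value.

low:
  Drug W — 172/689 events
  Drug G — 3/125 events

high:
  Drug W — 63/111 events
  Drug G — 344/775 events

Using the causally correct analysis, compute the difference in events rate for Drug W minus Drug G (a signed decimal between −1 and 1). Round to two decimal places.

The inflammation score-specific comparison favours Drug G throughout, but the pooled figures favour Drug W. The question is whether to condition on inflammation score.
The distribution of inflammation score is itself part of what the drug does — it is an intermediate outcome. Holding it fixed would remove that part of the effect; the total effect is the pooled difference.
The causal difference is the pooled difference: 0.294 − 0.386 = -0.092.

-0.09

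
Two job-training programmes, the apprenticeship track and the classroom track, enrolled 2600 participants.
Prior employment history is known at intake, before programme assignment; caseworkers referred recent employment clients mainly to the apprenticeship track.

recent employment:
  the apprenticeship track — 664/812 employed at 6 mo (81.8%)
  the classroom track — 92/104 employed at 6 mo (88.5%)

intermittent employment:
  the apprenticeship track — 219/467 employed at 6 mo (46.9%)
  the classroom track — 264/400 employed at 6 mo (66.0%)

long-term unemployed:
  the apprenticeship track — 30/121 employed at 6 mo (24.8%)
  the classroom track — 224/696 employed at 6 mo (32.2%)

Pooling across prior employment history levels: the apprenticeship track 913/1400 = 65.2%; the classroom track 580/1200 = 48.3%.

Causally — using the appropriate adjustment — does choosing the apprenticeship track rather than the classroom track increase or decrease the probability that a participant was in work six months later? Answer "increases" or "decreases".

Within every prior employment history level the classroom track has the higher rate, yet pooled the apprenticeship track does — Simpson's reversal.
Prior employment history is set before the programme has any effect — it is not caused by the programme — and it independently drives the outcome. That makes it a confounder, so the causal comparison is within prior employment history levels.
Within each level — recent employment: 81.8% vs 88.5%; intermittent employment: 46.9% vs 66.0%; long-term unemployed: 24.8% vs 32.2% — the classroom track is higher every time.

decreases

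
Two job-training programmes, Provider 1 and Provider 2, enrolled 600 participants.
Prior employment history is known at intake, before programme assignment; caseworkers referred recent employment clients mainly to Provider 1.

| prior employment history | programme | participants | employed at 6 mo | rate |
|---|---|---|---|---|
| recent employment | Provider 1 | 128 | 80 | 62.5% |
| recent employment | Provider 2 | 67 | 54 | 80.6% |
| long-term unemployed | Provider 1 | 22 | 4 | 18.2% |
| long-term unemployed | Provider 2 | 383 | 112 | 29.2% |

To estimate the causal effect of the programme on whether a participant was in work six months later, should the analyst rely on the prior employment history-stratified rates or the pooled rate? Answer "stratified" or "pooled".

The prior employment history-specific comparison favours Provider 2 throughout, but the pooled figures favour Provider 1. The question is whether to condition on prior employment history.
Prior employment history is set before the programme has any effect — it is not caused by the programme — and it independently drives the outcome. That makes it a confounder, so the causal comparison is within prior employment history levels.
Within each level — recent employment: 62.5% vs 80.6%; long-term unemployed: 18.2% vs 29.2% — Provider 2 is higher every time.

stratified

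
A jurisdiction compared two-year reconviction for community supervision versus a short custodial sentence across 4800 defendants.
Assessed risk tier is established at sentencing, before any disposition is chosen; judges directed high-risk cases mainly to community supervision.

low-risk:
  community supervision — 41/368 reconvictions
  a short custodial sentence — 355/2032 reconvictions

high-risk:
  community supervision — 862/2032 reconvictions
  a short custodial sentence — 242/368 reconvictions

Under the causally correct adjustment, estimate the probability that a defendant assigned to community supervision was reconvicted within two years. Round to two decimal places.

0.27

Within every assessed risk tier level community supervision has the lower rate, yet pooled a short custodial sentence does — Simpson's reversal.
Assessed risk tier is set before the disposition has any effect — it is not caused by the disposition — and it independently drives the outcome. That makes it a confounder, so the causal comparison is within assessed risk tier levels.
Standardising community supervision to the population assessed risk tier mix: 0.500·41/368 + 0.500·862/2032 = 0.268.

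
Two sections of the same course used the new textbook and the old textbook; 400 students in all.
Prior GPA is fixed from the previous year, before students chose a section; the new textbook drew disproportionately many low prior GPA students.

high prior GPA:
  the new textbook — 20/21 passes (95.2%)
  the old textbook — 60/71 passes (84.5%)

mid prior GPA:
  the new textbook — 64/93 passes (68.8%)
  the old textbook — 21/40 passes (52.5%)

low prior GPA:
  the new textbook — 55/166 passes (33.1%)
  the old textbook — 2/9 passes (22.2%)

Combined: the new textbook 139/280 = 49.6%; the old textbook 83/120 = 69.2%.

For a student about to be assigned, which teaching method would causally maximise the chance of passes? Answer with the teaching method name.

the new textbook

Prior GPA band is set before the teaching method has any effect — it is not caused by the teaching method — and it independently drives the outcome. That makes it a confounder, so the causal comparison is within prior GPA band levels.
Within each level — high prior GPA: 95.2% vs 84.5%; mid prior GPA: 68.8% vs 52.5%; low prior GPA: 33.1% vs 22.2% — the new textbook is higher every time.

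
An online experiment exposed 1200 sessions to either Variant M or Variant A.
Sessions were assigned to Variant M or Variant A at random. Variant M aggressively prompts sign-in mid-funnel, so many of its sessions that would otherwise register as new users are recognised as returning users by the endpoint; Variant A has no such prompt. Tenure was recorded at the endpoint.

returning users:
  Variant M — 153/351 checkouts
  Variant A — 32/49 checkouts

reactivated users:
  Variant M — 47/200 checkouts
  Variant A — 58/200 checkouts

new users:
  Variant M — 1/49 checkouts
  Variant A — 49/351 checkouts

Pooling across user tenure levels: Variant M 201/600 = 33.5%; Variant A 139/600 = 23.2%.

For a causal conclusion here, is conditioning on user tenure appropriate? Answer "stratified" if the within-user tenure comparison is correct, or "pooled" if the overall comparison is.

pooled

User tenure lies on the pathway variant → user tenure → outcome, so adjusting for it blocks the indirect effect. For the total causal effect of variant, use the unadjusted pooled rates.
Pooled: Variant M 33.5% vs Variant A 23.2%; Variant M is higher overall.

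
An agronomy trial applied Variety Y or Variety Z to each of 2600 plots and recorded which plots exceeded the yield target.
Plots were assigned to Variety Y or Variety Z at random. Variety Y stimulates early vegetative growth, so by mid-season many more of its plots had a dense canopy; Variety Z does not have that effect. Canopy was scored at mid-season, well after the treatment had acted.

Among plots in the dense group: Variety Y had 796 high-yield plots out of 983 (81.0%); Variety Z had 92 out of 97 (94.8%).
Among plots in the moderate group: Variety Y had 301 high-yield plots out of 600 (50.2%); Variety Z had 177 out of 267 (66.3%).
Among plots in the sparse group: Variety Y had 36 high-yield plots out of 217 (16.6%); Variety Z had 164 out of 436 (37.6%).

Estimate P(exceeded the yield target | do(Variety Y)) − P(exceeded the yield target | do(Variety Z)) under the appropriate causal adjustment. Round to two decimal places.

The distribution of mid-season canopy is itself part of what the variety does — it is an intermediate outcome. Holding it fixed would remove that part of the effect; the total effect is the pooled difference.
The causal difference is the pooled difference: 0.629 − 0.541 = +0.088.

+0.09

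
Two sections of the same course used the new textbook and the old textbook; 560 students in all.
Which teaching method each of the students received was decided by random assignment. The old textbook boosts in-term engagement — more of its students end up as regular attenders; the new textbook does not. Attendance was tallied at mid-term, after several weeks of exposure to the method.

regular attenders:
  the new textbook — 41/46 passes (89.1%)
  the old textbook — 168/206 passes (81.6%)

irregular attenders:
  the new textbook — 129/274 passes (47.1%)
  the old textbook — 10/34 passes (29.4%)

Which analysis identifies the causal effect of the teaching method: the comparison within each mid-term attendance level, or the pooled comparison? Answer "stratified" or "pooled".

pooled

the new textbook is higher inside every mid-term attendance stratum but the old textbook is higher in aggregate. Whether to stratify depends on how mid-term attendance relates to the teaching method.
Stratifying would compare teaching methods among students the teaching methods themselves sorted into mid-term attendance groups — a form of selection on an intermediate. The unconditioned pooled rates give the total causal effect.
Pooled: the new textbook 53.1% vs the old textbook 74.2%; the old textbook is higher overall.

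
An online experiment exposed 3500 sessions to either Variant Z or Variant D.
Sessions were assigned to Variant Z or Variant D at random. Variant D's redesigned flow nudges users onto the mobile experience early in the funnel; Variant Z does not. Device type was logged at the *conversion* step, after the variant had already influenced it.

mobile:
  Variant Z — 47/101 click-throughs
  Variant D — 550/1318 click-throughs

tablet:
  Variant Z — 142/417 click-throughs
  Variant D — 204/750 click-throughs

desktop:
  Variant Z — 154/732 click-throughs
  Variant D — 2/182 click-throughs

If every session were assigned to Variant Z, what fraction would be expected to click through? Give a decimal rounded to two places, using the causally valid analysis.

0.27

Stratifying would compare variants among sessions the variants themselves sorted into device type groups — a form of selection on an intermediate. The unconditioned pooled rates give the total causal effect.
So P(outcome | do(Variant Z)) is just the pooled rate for Variant Z: 343/1250 = 0.274.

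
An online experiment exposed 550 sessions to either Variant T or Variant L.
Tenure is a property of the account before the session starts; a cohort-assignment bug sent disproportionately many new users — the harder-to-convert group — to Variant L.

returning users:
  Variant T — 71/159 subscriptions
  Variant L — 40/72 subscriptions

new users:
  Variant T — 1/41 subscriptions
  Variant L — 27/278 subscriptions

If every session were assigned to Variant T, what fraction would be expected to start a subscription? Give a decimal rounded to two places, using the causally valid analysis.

0.20

The imbalance in user tenure arose from how sessions were allocated, not from anything the variant did; and user tenure independently affects the outcome. The pooled gap is confounded — condition on user tenure.
Standardising Variant T to the population user tenure mix: 0.420·71/159 + 0.580·1/41 = 0.202.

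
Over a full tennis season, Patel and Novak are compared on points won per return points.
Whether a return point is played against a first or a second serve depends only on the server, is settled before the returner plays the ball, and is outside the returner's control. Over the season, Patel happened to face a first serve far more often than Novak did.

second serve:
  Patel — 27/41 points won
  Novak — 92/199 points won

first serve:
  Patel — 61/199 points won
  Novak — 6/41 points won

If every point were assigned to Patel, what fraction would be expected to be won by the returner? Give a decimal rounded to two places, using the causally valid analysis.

The stratified and pooled comparisons disagree (Patel wins within each serve type; Novak wins overall), so the answer turns on the causal role of serve type.
Serve type satisfies the back-door criterion: it is not a descendant of the player, and it blocks the spurious path from player to outcome. Adjusting for it (i.e., using the within-serve type rates) gives the causal effect.
Standardising Patel to the population serve type mix: 0.500·27/41 + 0.500·61/199 = 0.483.

0.48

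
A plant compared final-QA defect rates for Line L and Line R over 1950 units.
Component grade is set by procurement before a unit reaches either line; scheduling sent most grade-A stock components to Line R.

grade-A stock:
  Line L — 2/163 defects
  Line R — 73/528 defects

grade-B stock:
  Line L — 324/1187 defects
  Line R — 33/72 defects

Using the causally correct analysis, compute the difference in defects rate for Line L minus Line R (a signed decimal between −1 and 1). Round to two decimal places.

-0.16

Component grade satisfies the back-door criterion: it is not a descendant of the line, and it blocks the spurious path from line to outcome. Adjusting for it (i.e., using the within-component grade rates) gives the causal effect.
Adjusting over the population distribution of component grade: 0.354·(0.012−0.138) + 0.646·(0.273−0.458) = -0.164.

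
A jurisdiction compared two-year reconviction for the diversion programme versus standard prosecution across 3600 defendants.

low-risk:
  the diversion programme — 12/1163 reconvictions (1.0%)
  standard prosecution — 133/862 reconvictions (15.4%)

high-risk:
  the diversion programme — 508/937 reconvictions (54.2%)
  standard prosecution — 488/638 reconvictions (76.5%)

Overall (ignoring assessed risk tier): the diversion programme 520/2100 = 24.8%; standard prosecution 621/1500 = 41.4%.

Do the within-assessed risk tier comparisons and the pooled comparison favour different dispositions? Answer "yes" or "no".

no

Within each assessed risk tier level (low-risk 1.0% vs 15.4%; high-risk 54.2% vs 76.5%), the diversion programme has the lower rate every time. Pooled: 24.8% vs 41.4% — the diversion programme has the lower rate overall. They agree.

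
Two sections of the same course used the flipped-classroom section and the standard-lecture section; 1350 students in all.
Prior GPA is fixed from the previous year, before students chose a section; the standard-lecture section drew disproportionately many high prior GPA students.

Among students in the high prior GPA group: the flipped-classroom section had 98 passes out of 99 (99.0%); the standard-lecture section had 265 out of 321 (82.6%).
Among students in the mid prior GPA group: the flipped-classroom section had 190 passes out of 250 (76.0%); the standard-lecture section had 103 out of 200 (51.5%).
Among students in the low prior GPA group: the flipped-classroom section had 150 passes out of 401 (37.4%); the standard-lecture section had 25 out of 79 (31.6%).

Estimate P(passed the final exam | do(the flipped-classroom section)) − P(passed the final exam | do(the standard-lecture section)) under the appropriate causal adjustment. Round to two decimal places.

Within every prior GPA band level the flipped-classroom section has the higher rate, yet pooled the standard-lecture section does — Simpson's reversal.
Here prior GPA band is a common cause — it drives both which teaching method a case falls under and the outcome. The crude comparison mixes populations; the stratum-specific rates are the causally relevant ones.
Adjusting over the population distribution of prior GPA band: 0.311·(0.990−0.826) + 0.333·(0.760−0.515) + 0.356·(0.374−0.316) = +0.153.

+0.15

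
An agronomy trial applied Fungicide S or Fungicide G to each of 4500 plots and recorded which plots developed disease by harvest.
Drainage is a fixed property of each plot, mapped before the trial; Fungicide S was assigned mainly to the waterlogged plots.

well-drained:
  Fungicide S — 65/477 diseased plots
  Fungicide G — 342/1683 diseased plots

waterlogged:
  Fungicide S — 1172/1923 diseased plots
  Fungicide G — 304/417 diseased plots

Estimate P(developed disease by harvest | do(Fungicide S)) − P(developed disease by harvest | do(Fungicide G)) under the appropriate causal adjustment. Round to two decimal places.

-0.09

Field drainage is set before the fungicide has any effect — it is not caused by the fungicide — and it independently drives the outcome. That makes it a confounder, so the causal comparison is within field drainage levels.
Adjusting over the population distribution of field drainage: 0.480·(0.136−0.203) + 0.520·(0.609−0.729) = -0.094.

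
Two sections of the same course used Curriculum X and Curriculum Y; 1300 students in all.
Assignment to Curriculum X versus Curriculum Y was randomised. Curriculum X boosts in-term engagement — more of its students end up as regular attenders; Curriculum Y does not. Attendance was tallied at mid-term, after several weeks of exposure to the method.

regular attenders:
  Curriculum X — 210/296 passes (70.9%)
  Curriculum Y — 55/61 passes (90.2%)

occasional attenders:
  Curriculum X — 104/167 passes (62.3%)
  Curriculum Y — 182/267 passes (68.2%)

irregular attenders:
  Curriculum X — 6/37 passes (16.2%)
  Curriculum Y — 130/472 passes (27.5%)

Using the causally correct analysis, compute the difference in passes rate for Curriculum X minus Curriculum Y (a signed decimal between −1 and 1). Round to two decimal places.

Mid-term attendance is recorded after the teaching method and is itself shifted by it — it sits on the causal path from teaching method to outcome. Conditioning on a mediator would strip out part of the effect we want; the pooled comparison gives the total causal effect.
The causal difference is the pooled difference: 0.640 − 0.459 = +0.181.

+0.18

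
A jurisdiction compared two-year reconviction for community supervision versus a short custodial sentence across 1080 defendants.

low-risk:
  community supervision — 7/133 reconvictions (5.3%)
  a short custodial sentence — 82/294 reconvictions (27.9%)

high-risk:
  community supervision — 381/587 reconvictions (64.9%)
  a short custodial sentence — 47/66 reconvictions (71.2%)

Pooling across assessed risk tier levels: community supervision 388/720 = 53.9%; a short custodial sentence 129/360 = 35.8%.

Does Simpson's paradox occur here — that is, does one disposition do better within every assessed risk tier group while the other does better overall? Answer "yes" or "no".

Within each assessed risk tier level (low-risk 5.3% vs 27.9%; high-risk 64.9% vs 71.2%), community supervision has the lower rate every time. Pooled: 53.9% vs 35.8% — a short custodial sentence has the lower rate overall. The two comparisons disagree.

yes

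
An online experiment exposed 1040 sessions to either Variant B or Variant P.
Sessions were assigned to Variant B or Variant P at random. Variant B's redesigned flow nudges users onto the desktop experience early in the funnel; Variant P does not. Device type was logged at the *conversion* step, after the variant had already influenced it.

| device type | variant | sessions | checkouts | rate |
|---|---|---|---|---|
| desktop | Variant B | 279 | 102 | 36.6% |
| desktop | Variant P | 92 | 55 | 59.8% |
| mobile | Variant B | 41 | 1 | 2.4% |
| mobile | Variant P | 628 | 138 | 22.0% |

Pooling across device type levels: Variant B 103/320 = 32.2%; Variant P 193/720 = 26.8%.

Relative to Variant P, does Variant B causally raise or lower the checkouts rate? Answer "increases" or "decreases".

The device type-specific comparison favours Variant P throughout, but the pooled figures favour Variant B. The question is whether to condition on device type.
Because the variant influences device type, device type is a post-treatment mediator, not a confounder. Stratifying on it would bias the estimate; the causal effect is the crude pooled difference.
Pooled: Variant B 32.2% vs Variant P 26.8%; Variant B is higher overall.

increases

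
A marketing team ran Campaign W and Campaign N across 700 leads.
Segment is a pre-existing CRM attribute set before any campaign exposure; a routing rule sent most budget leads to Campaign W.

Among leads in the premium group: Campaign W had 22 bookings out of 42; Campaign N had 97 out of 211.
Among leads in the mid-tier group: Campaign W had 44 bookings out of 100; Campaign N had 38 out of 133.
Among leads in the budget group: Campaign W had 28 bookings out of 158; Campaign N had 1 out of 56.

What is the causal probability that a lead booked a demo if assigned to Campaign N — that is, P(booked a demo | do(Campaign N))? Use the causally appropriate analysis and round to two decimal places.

0.27

Within every customer segment level Campaign W has the higher rate, yet pooled Campaign N does — Simpson's reversal.
Customer segment satisfies the back-door criterion: it is not a descendant of the campaign, and it blocks the spurious path from campaign to outcome. Adjusting for it (i.e., using the within-customer segment rates) gives the causal effect.
Standardising Campaign N to the population customer segment mix: 0.361·97/211 + 0.333·38/133 + 0.306·1/56 = 0.267.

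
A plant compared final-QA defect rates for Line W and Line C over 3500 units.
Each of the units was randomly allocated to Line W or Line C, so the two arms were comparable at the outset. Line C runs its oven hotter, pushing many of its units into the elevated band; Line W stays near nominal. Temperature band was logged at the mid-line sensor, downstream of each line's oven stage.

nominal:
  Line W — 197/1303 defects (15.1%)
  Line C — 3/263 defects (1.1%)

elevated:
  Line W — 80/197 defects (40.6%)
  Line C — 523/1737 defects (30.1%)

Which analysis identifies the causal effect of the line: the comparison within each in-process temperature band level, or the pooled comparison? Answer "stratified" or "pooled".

The stratified and pooled comparisons disagree (Line C wins within each in-process temperature band; Line W wins overall), so the answer turns on the causal role of in-process temperature band.
In-process temperature band is recorded after the line and is itself shifted by it — it sits on the causal path from line to outcome. Conditioning on a mediator would strip out part of the effect we want; the pooled comparison gives the total causal effect.
Pooled: Line W 18.5% vs Line C 26.3%; Line W is lower overall.

pooled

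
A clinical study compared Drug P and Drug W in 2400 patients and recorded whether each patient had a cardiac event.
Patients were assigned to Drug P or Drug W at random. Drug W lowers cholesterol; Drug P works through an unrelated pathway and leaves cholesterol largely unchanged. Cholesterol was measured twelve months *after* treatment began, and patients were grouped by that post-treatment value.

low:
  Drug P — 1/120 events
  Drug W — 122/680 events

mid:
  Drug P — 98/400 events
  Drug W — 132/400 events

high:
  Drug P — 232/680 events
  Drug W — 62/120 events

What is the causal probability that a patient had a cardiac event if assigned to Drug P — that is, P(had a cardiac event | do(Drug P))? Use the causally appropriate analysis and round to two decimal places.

0.28

Within every cholesterol level Drug P has the lower rate, yet pooled Drug W does — Simpson's reversal.
Cholesterol lies on the pathway drug → cholesterol → outcome, so adjusting for it blocks the indirect effect. For the total causal effect of drug, use the unadjusted pooled rates.
So P(outcome | do(Drug P)) is just the pooled rate for Drug P: 331/1200 = 0.276.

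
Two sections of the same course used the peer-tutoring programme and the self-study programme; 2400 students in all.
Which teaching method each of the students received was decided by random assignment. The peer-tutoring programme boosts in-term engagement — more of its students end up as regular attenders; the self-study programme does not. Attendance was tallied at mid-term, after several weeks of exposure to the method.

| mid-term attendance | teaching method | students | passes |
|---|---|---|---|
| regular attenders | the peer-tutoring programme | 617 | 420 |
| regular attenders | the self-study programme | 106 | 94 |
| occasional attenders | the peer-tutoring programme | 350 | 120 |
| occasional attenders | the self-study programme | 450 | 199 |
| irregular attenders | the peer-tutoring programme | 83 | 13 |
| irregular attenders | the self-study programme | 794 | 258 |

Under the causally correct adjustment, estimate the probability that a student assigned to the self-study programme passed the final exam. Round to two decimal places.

Because the teaching method influences mid-term attendance, mid-term attendance is a post-treatment mediator, not a confounder. Stratifying on it would bias the estimate; the causal effect is the crude pooled difference.
So P(outcome | do(the self-study programme)) is just the pooled rate for the self-study programme: 551/1350 = 0.408.

0.41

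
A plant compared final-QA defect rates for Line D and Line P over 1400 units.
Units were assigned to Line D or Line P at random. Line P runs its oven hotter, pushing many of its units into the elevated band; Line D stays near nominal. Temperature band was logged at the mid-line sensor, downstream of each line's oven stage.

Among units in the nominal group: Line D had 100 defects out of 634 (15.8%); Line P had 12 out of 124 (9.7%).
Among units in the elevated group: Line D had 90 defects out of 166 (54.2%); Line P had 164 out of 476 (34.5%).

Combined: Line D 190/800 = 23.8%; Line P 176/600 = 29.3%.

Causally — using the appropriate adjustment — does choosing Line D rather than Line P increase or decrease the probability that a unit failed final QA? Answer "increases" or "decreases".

Line P is lower inside every in-process temperature band stratum but Line D is lower in aggregate. Whether to stratify depends on how in-process temperature band relates to the line.
Stratifying would compare lines among units the lines themselves sorted into in-process temperature band groups — a form of selection on an intermediate. The unconditioned pooled rates give the total causal effect.
Pooled: Line D 23.8% vs Line P 29.3%; Line D is lower overall.

decreases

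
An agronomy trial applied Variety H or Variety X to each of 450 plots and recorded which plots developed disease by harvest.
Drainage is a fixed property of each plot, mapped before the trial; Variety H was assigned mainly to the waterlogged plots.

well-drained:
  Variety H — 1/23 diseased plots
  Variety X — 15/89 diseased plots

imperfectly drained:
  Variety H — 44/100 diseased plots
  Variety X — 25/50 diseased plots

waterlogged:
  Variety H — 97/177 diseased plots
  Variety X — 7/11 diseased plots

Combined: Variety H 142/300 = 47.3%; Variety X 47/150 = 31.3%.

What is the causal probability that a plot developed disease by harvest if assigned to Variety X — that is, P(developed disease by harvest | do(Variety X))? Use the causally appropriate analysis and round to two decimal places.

0.47

The imbalance in field drainage arose from how plots were allocated, not from anything the variety did; and field drainage independently affects the outcome. The pooled gap is confounded — condition on field drainage.
Standardising Variety X to the population field drainage mix: 0.249·15/89 + 0.333·25/50 + 0.418·7/11 = 0.474.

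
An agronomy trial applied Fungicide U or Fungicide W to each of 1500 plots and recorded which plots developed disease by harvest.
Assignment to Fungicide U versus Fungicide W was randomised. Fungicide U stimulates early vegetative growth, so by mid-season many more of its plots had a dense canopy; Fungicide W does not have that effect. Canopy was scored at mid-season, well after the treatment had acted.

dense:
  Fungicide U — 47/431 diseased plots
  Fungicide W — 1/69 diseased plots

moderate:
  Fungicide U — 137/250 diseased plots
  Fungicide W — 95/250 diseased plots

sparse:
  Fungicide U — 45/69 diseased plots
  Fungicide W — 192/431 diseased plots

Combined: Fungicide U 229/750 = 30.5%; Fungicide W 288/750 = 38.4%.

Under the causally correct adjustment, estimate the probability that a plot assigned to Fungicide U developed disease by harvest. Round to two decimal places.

0.31

Because the fungicide influences mid-season canopy, mid-season canopy is a post-treatment mediator, not a confounder. Stratifying on it would bias the estimate; the causal effect is the crude pooled difference.
So P(outcome | do(Fungicide U)) is just the pooled rate for Fungicide U: 229/750 = 0.305.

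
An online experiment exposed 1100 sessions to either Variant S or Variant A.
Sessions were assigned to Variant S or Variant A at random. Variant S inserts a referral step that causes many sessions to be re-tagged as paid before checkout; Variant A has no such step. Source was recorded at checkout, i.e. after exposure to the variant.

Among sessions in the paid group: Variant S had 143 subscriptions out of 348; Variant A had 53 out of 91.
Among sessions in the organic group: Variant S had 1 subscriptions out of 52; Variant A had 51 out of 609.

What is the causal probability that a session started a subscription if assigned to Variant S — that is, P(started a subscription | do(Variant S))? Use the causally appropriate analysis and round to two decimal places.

0.36

The distribution of traffic source is itself part of what the variant does — it is an intermediate outcome. Holding it fixed would remove that part of the effect; the total effect is the pooled difference.
So P(outcome | do(Variant S)) is just the pooled rate for Variant S: 144/400 = 0.360.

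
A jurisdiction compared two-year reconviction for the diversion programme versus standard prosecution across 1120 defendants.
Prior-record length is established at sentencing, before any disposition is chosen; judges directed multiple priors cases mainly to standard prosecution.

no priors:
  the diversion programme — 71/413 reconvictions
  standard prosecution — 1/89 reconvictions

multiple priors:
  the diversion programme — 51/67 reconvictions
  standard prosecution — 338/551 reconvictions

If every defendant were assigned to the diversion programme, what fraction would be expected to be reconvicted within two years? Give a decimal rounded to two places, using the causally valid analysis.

0.50

standard prosecution is lower inside every prior-record length stratum but the diversion programme is lower in aggregate. Whether to stratify depends on how prior-record length relates to the disposition.
Prior-record length satisfies the back-door criterion: it is not a descendant of the disposition, and it blocks the spurious path from disposition to outcome. Adjusting for it (i.e., using the within-prior-record length rates) gives the causal effect.
Standardising the diversion programme to the population prior-record length mix: 0.448·71/413 + 0.552·51/67 = 0.497.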